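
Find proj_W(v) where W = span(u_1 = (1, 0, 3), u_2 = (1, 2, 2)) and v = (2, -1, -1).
proj_W(v) = (-8/41, -26/41, -11/41)

Set up U = [u_1 | ... | u_2] ∈ R^(3×2). The projector onto W = col(U) is P = U (U^T U)^(-1) U^T.
Compute U^T U =
  [10, 7]
  [7, 9],
and U^T v = (-1, -2).
Solve U^T U · c = U^T v for the coefficients: c = (5/41, -13/41). The projection is proj_W(v) = U c.
Check: (v - proj_W(v)) · u_1 = 0  (should be 0).
Check: (v - proj_W(v)) · u_2 = 0  (should be 0).
Result: proj_W(v) = (-8/41, -26/41, -11/41).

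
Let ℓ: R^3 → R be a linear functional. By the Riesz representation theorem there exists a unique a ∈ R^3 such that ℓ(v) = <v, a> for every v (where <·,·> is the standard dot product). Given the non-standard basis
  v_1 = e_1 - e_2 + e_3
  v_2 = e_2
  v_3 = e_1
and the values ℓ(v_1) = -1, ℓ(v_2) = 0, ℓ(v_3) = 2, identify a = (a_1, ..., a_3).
a = (2, 0, -3)

Write a = (a_1, ..., a_3) in the standard basis. For each basis vector v_i, ℓ(v_i) = <v_i, a> is a linear equation in the a_j's. Collect the n equations into a matrix system V a = ℓ, where row i of V is v_i (expressed in the standard basis). Since V is invertible (lower-triangular with 1s on the diagonal, up to permutation), solve by back-substitution:
  V =
[[1, -1, 1],
 [0, 1, 0],
 [1, 0, 0]]
  V a = (-1, 0, 2)
Solving gives a = (2, 0, -3).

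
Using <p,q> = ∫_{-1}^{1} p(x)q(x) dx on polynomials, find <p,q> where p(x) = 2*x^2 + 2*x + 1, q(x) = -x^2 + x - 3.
<p,q> = -152/15

Expand the product: p(x)·q(x) = -2*x^4 - 5*x^2 - 5*x - 3.
∫_{-1}^{1} of each monomial x^k gives [2/(k+1) if k even, 0 if k odd]. Integrating term-by-term (or equivalently evaluating the antiderivative F(x) = -2*x^5/5 - 5*x^3/3 - 5*x^2/2 - 3*x at the endpoints):
  F(1) − F(−1) = -227/30 − (77/30) = -152/15.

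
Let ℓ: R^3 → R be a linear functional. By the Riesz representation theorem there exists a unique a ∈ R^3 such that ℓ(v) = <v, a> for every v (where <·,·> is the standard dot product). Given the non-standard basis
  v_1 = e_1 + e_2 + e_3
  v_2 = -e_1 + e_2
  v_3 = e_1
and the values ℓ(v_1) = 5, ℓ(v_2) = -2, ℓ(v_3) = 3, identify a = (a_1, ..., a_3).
a = (3, 1, 1)

Write a = (a_1, ..., a_3) in the standard basis. For each basis vector v_i, ℓ(v_i) = <v_i, a> is a linear equation in the a_j's. Collect the n equations into a matrix system V a = ℓ, where row i of V is v_i (expressed in the standard basis). Since V is invertible (lower-triangular with 1s on the diagonal, up to permutation), solve by back-substitution:
  V =
[[1, 1, 1],
 [-1, 1, 0],
 [1, 0, 0]]
  V a = (5, -2, 3)
Solving gives a = (3, 1, 1).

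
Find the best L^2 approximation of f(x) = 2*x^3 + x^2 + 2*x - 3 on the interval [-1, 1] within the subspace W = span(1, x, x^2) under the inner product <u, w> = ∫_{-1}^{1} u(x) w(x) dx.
g(x) = x^2 + 16*x/5 - 3

The best approximation g ∈ W is the orthogonal projection of f onto W. Writing g = a_0 + a_1 x + a_2 x^2, the coefficients solve the normal equations G · a = b where
  G_{ij} = <φ_i, φ_j> and b_i = <f, φ_i>, with φ_0 = 1, φ_1 = x, φ_2 = x^2.
G =
  [2, 0, 2/3]
  [0, 2/3, 0]
  [2/3, 0, 2/5],
b = (-16/3, 32/15, -8/5).
Solving gives a_0 = -3, a_1 = 16/5, a_2 = 1, so
  g(x) = x^2 + 16*x/5 - 3.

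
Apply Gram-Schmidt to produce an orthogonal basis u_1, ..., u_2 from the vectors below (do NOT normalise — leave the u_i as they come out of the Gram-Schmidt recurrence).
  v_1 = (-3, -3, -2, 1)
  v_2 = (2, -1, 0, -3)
Orthogonal basis:
  u_1 = (-3, -3, -2, 1)
  u_2 = (28/23, -41/23, -12/23, -63/23)

Apply the Gram-Schmidt recurrence
  u_1 = v_1
  u_i = v_i − Σ_{j<i} ((v_i · u_j) / (u_j · u_j)) · u_j.

Step by step this gives:
  u_1 = (-3, -3, -2, 1)
  u_2 = (28/23, -41/23, -12/23, -63/23)

Orthogonality check:
  u_2 · u_1 = 0 (should be 0)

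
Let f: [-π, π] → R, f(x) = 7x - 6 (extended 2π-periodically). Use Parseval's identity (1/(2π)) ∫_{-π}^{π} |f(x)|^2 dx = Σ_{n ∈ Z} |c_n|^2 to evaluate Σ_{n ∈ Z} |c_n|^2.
Σ |c_n|^2 = 49π^2/3 + 36

Expand and integrate term by term over [-π, π]:
  ∫ (7x)^2 dx = 49·(2π^3/3); ∫ 2·7·(-6)·x dx = 0 (odd integrand); ∫ (-6)^2 dx = 36·2π.
So (1/(2π)) ∫_{-π}^{π} (7x - 6)^2 dx = 49π^2/3 + 36 = 49π^2/3 + 36.
Parseval ⇒ Σ |c_n|^2 = 49π^2/3 + 36.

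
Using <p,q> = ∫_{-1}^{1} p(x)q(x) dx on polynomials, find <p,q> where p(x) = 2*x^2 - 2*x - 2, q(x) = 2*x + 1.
<p,q> = -16/3

Expand the product: p(x)·q(x) = 4*x^3 - 2*x^2 - 6*x - 2.
∫_{-1}^{1} of each monomial x^k gives [2/(k+1) if k even, 0 if k odd]. Integrating term-by-term (or equivalently evaluating the antiderivative F(x) = x^4 - 2*x^3/3 - 3*x^2 - 2*x at the endpoints):
  F(1) − F(−1) = -14/3 − (2/3) = -16/3.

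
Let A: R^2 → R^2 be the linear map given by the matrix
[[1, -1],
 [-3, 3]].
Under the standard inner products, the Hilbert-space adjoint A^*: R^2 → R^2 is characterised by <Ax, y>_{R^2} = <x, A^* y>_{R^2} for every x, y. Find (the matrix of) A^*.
A^* = A^T =
[[1, -3],
 [-1, 3]]

For real matrices with standard dot products, the defining identity <Ax, y> = <x, A^* y> gives (Ax)^T y = x^T (A^*) y, i.e. x^T A^T y = x^T (A^*) y. Since this holds for all x, y, we must have A^* = A^T. Therefore
A^* =
[[1, -3],
 [-1, 3]].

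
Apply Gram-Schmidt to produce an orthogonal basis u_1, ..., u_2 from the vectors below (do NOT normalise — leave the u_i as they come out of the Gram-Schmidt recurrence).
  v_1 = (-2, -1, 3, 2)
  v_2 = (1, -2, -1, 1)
Orthogonal basis:
  u_1 = (-2, -1, 3, 2)
  u_2 = (8/9, -37/18, -5/6, 10/9)

Apply the Gram-Schmidt recurrence
  u_1 = v_1
  u_i = v_i − Σ_{j<i} ((v_i · u_j) / (u_j · u_j)) · u_j.

Step by step this gives:
  u_1 = (-2, -1, 3, 2)
  u_2 = (8/9, -37/18, -5/6, 10/9)

Orthogonality check:
  u_2 · u_1 = 0 (should be 0)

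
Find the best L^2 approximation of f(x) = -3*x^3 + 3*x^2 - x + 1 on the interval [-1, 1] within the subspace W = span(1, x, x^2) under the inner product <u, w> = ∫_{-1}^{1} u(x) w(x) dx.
g(x) = 3*x^2 - 14*x/5 + 1

The best approximation g ∈ W is the orthogonal projection of f onto W. Writing g = a_0 + a_1 x + a_2 x^2, the coefficients solve the normal equations G · a = b where
  G_{ij} = <φ_i, φ_j> and b_i = <f, φ_i>, with φ_0 = 1, φ_1 = x, φ_2 = x^2.
G =
  [2, 0, 2/3]
  [0, 2/3, 0]
  [2/3, 0, 2/5],
b = (4, -28/15, 28/15).
Solving gives a_0 = 1, a_1 = -14/5, a_2 = 3, so
  g(x) = 3*x^2 - 14*x/5 + 1.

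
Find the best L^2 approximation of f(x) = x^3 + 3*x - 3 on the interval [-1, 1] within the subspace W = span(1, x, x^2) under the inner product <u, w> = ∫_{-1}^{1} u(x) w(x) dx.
g(x) = 18*x/5 - 3

The best approximation g ∈ W is the orthogonal projection of f onto W. Writing g = a_0 + a_1 x + a_2 x^2, the coefficients solve the normal equations G · a = b where
  G_{ij} = <φ_i, φ_j> and b_i = <f, φ_i>, with φ_0 = 1, φ_1 = x, φ_2 = x^2.
G =
  [2, 0, 2/3]
  [0, 2/3, 0]
  [2/3, 0, 2/5],
b = (-6, 12/5, -2).
Solving gives a_0 = -3, a_1 = 18/5, a_2 = 0, so
  g(x) = 18*x/5 - 3.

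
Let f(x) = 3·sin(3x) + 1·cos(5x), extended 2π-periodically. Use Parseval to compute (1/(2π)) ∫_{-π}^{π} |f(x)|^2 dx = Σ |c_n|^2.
Σ |c_n|^2 = 5

Expand |f|^2 and use orthogonality of {sin(nx), cos(mx)} on [-π, π]:
  ∫_{-π}^{π} sin(nx)^2 dx = π, ∫ cos(mx)^2 dx = π, and cross terms integrate to 0.
So ∫_{-π}^{π} f(x)^2 dx = 3^2 · π + 1^2 · π = (9 + 1)π.
Divide by 2π: (9 + 1)/2 = 5.
By Parseval, this equals Σ |c_n|^2.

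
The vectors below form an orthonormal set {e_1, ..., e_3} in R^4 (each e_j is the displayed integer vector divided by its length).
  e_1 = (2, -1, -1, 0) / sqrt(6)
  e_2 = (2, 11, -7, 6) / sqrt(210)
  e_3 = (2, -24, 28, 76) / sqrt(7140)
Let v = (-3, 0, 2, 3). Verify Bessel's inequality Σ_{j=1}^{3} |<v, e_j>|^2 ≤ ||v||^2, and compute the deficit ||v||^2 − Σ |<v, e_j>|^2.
Σ |<v, e_j>|^2 = 1097/51; ||v||^2 = 22; deficit = 25/51

Write each e_j = u_j / sqrt(<u_j, u_j>) where u_j is the displayed integer vector. Then <v, e_j> = <v, u_j> / sqrt(<u_j, u_j>), so |<v, e_j>|^2 = <v, u_j>^2 / <u_j, u_j>.
Coefficients: <v, e_1> = -8/sqrt(6), <v, e_2> = -2/sqrt(210), <v, e_3> = 278/sqrt(7140).
Square and sum: Σ |<v, e_j>|^2 = 1097/51.
Compute ||v||^2 = v·v = 22.
Deficit = 22 − 1097/51 = 25/51 ≥ 0, confirming Bessel's inequality. (The deficit equals ||v − Σ <v,e_j> e_j||^2, the squared distance from v to span{e_j}.)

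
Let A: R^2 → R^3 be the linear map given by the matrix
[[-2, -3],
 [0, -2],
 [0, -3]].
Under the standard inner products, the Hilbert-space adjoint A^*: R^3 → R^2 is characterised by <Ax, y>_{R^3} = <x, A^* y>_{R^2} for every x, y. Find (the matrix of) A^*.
A^* = A^T =
[[-2, 0, 0],
 [-3, -2, -3]]

For real matrices with standard dot products, the defining identity <Ax, y> = <x, A^* y> gives (Ax)^T y = x^T (A^*) y, i.e. x^T A^T y = x^T (A^*) y. Since this holds for all x, y, we must have A^* = A^T. Therefore
A^* =
[[-2, 0, 0],
 [-3, -2, -3]].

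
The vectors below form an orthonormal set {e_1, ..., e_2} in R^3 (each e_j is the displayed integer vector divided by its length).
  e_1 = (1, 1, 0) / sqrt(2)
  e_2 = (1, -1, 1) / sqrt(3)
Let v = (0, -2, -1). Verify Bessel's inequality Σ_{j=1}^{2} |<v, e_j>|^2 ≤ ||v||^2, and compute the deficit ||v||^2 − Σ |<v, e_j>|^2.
Σ |<v, e_j>|^2 = 7/3; ||v||^2 = 5; deficit = 8/3

Write each e_j = u_j / sqrt(<u_j, u_j>) where u_j is the displayed integer vector. Then <v, e_j> = <v, u_j> / sqrt(<u_j, u_j>), so |<v, e_j>|^2 = <v, u_j>^2 / <u_j, u_j>.
Coefficients: <v, e_1> = -2/sqrt(2), <v, e_2> = 1/sqrt(3).
Square and sum: Σ |<v, e_j>|^2 = 7/3.
Compute ||v||^2 = v·v = 5.
Deficit = 5 − 7/3 = 8/3 ≥ 0, confirming Bessel's inequality. (The deficit equals ||v − Σ <v,e_j> e_j||^2, the squared distance from v to span{e_j}.)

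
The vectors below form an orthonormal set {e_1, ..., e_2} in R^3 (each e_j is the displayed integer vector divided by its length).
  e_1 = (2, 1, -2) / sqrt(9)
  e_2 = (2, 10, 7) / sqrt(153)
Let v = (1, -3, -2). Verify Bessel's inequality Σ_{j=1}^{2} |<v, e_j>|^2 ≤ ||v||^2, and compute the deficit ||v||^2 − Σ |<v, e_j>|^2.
Σ |<v, e_j>|^2 = 213/17; ||v||^2 = 14; deficit = 25/17

Write each e_j = u_j / sqrt(<u_j, u_j>) where u_j is the displayed integer vector. Then <v, e_j> = <v, u_j> / sqrt(<u_j, u_j>), so |<v, e_j>|^2 = <v, u_j>^2 / <u_j, u_j>.
Coefficients: <v, e_1> = 3/sqrt(9), <v, e_2> = -42/sqrt(153).
Square and sum: Σ |<v, e_j>|^2 = 213/17.
Compute ||v||^2 = v·v = 14.
Deficit = 14 − 213/17 = 25/17 ≥ 0, confirming Bessel's inequality. (The deficit equals ||v − Σ <v,e_j> e_j||^2, the squared distance from v to span{e_j}.)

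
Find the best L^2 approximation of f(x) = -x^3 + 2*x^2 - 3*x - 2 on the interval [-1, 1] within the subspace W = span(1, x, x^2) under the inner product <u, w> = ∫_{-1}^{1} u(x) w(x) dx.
g(x) = 2*x^2 - 18*x/5 - 2

The best approximation g ∈ W is the orthogonal projection of f onto W. Writing g = a_0 + a_1 x + a_2 x^2, the coefficients solve the normal equations G · a = b where
  G_{ij} = <φ_i, φ_j> and b_i = <f, φ_i>, with φ_0 = 1, φ_1 = x, φ_2 = x^2.
G =
  [2, 0, 2/3]
  [0, 2/3, 0]
  [2/3, 0, 2/5],
b = (-8/3, -12/5, -8/15).
Solving gives a_0 = -2, a_1 = -18/5, a_2 = 2, so
  g(x) = 2*x^2 - 18*x/5 - 2.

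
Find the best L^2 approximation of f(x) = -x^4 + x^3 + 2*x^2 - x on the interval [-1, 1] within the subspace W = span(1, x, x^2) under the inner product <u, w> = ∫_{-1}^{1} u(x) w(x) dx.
g(x) = 8*x^2/7 - 2*x/5 + 3/35

The best approximation g ∈ W is the orthogonal projection of f onto W. Writing g = a_0 + a_1 x + a_2 x^2, the coefficients solve the normal equations G · a = b where
  G_{ij} = <φ_i, φ_j> and b_i = <f, φ_i>, with φ_0 = 1, φ_1 = x, φ_2 = x^2.
G =
  [2, 0, 2/3]
  [0, 2/3, 0]
  [2/3, 0, 2/5],
b = (14/15, -4/15, 18/35).
Solving gives a_0 = 3/35, a_1 = -2/5, a_2 = 8/7, so
  g(x) = 8*x^2/7 - 2*x/5 + 3/35.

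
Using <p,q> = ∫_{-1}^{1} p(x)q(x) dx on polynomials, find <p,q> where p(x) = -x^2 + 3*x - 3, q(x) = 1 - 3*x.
<p,q> = -38/3

Expand the product: p(x)·q(x) = 3*x^3 - 10*x^2 + 12*x - 3.
∫_{-1}^{1} of each monomial x^k gives [2/(k+1) if k even, 0 if k odd]. Integrating term-by-term (or equivalently evaluating the antiderivative F(x) = 3*x^4/4 - 10*x^3/3 + 6*x^2 - 3*x at the endpoints):
  F(1) − F(−1) = 5/12 − (157/12) = -38/3.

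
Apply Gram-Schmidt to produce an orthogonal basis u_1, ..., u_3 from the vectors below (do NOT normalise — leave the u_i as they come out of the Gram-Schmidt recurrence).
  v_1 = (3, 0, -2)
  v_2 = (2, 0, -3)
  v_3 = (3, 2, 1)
Orthogonal basis:
  u_1 = (3, 0, -2)
  u_2 = (-10/13, 0, -15/13)
  u_3 = (0, 2, 0)

Apply the Gram-Schmidt recurrence
  u_1 = v_1
  u_i = v_i − Σ_{j<i} ((v_i · u_j) / (u_j · u_j)) · u_j.

Step by step this gives:
  u_1 = (3, 0, -2)
  u_2 = (-10/13, 0, -15/13)
  u_3 = (0, 2, 0)

Orthogonality check:
  u_2 · u_1 = 0 (should be 0)
  u_3 · u_1 = 0 (should be 0)
  u_3 · u_2 = 0 (should be 0)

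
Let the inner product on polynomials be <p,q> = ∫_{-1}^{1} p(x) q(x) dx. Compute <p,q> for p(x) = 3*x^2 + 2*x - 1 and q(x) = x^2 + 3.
<p,q> = 8/15

Expand the product: p(x)·q(x) = 3*x^4 + 2*x^3 + 8*x^2 + 6*x - 3.
∫_{-1}^{1} of each monomial x^k gives [2/(k+1) if k even, 0 if k odd]. Integrating term-by-term (or equivalently evaluating the antiderivative F(x) = 3*x^5/5 + x^4/2 + 8*x^3/3 + 3*x^2 - 3*x at the endpoints):
  F(1) − F(−1) = 113/30 − (97/30) = 8/15.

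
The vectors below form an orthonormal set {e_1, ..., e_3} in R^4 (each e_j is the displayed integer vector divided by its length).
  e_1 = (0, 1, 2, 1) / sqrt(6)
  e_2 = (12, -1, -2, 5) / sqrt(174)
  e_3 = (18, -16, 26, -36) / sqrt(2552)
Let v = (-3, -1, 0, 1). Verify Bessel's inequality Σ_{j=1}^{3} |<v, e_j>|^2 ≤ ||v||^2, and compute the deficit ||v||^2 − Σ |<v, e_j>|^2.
Σ |<v, e_j>|^2 = 161/22; ||v||^2 = 11; deficit = 81/22

Write each e_j = u_j / sqrt(<u_j, u_j>) where u_j is the displayed integer vector. Then <v, e_j> = <v, u_j> / sqrt(<u_j, u_j>), so |<v, e_j>|^2 = <v, u_j>^2 / <u_j, u_j>.
Coefficients: <v, e_1> = 0/sqrt(6), <v, e_2> = -30/sqrt(174), <v, e_3> = -74/sqrt(2552).
Square and sum: Σ |<v, e_j>|^2 = 161/22.
Compute ||v||^2 = v·v = 11.
Deficit = 11 − 161/22 = 81/22 ≥ 0, confirming Bessel's inequality. (The deficit equals ||v − Σ <v,e_j> e_j||^2, the squared distance from v to span{e_j}.)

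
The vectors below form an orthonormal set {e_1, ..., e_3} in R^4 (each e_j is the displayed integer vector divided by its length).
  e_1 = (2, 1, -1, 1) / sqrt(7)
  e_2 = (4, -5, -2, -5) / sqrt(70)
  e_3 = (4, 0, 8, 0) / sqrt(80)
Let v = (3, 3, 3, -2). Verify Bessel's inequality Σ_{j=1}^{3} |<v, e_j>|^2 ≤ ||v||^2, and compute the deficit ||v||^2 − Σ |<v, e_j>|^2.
Σ |<v, e_j>|^2 = 37/2; ||v||^2 = 31; deficit = 25/2

Write each e_j = u_j / sqrt(<u_j, u_j>) where u_j is the displayed integer vector. Then <v, e_j> = <v, u_j> / sqrt(<u_j, u_j>), so |<v, e_j>|^2 = <v, u_j>^2 / <u_j, u_j>.
Coefficients: <v, e_1> = 4/sqrt(7), <v, e_2> = 1/sqrt(70), <v, e_3> = 36/sqrt(80).
Square and sum: Σ |<v, e_j>|^2 = 37/2.
Compute ||v||^2 = v·v = 31.
Deficit = 31 − 37/2 = 25/2 ≥ 0, confirming Bessel's inequality. (The deficit equals ||v − Σ <v,e_j> e_j||^2, the squared distance from v to span{e_j}.)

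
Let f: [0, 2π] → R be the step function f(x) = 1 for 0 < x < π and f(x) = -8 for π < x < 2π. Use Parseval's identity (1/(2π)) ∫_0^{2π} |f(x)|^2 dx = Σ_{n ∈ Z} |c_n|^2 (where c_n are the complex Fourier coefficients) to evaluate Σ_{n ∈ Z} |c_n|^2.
Σ |c_n|^2 = 65/2

Parseval equates the L^2 energy of f (normalised by 1/(2π)) with the ℓ^2 sum of its Fourier coefficients: (1/(2π)) ∫_0^{2π} |f|^2 = Σ |c_n|^2.
Compute the left side: (1/(2π)) [∫_0^π 1^2 dx + ∫_π^{2π} (-8)^2 dx] = (1/(2π)) · (1π + 64π) = (1 + 64)/2 = 65/2.
So Σ_{n ∈ Z} |c_n|^2 = 65/2.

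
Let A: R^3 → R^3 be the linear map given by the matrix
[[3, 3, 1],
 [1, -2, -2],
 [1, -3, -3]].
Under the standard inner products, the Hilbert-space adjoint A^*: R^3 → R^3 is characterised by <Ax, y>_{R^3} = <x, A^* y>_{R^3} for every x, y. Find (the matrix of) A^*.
A^* = A^T =
[[3, 1, 1],
 [3, -2, -3],
 [1, -2, -3]]

For real matrices with standard dot products, the defining identity <Ax, y> = <x, A^* y> gives (Ax)^T y = x^T (A^*) y, i.e. x^T A^T y = x^T (A^*) y. Since this holds for all x, y, we must have A^* = A^T. Therefore
A^* =
[[3, 1, 1],
 [3, -2, -3],
 [1, -2, -3]].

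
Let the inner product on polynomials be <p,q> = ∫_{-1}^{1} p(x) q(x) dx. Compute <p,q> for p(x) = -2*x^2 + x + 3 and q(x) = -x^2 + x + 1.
<p,q> = 62/15

Expand the product: p(x)·q(x) = 2*x^4 - 3*x^3 - 4*x^2 + 4*x + 3.
∫_{-1}^{1} of each monomial x^k gives [2/(k+1) if k even, 0 if k odd]. Integrating term-by-term (or equivalently evaluating the antiderivative F(x) = 2*x^5/5 - 3*x^4/4 - 4*x^3/3 + 2*x^2 + 3*x at the endpoints):
  F(1) − F(−1) = 199/60 − (-49/60) = 62/15.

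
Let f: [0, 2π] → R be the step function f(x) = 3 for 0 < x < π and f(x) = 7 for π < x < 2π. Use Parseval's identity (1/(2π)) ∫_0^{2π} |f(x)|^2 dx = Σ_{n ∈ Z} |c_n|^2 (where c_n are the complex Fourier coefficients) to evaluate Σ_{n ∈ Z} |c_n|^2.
Σ |c_n|^2 = 29

Parseval equates the L^2 energy of f (normalised by 1/(2π)) with the ℓ^2 sum of its Fourier coefficients: (1/(2π)) ∫_0^{2π} |f|^2 = Σ |c_n|^2.
Compute the left side: (1/(2π)) [∫_0^π 3^2 dx + ∫_π^{2π} 7^2 dx] = (1/(2π)) · (9π + 49π) = (9 + 49)/2 = 29.
So Σ_{n ∈ Z} |c_n|^2 = 29.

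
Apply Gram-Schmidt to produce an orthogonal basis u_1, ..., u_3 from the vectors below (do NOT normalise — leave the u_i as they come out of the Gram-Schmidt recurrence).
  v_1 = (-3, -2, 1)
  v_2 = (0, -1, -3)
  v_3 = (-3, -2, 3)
Orthogonal basis:
  u_1 = (-3, -2, 1)
  u_2 = (-3/14, -8/7, -41/14)
  u_3 = (42/139, -54/139, 18/139)

Apply the Gram-Schmidt recurrence
  u_1 = v_1
  u_i = v_i − Σ_{j<i} ((v_i · u_j) / (u_j · u_j)) · u_j.

Step by step this gives:
  u_1 = (-3, -2, 1)
  u_2 = (-3/14, -8/7, -41/14)
  u_3 = (42/139, -54/139, 18/139)

Orthogonality check:
  u_2 · u_1 = 0 (should be 0)
  u_3 · u_1 = 0 (should be 0)
  u_3 · u_2 = 0 (should be 0)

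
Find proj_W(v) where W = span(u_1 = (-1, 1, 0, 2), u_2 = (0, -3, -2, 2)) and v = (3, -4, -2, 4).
proj_W(v) = (7/101, -436/101, -286/101, 272/101)

Set up U = [u_1 | ... | u_2] ∈ R^(4×2). The projector onto W = col(U) is P = U (U^T U)^(-1) U^T.
Compute U^T U =
  [6, 1]
  [1, 17],
and U^T v = (1, 24).
Solve U^T U · c = U^T v for the coefficients: c = (-7/101, 143/101). The projection is proj_W(v) = U c.
Check: (v - proj_W(v)) · u_1 = 0  (should be 0).
Check: (v - proj_W(v)) · u_2 = 0  (should be 0).
Result: proj_W(v) = (7/101, -436/101, -286/101, 272/101).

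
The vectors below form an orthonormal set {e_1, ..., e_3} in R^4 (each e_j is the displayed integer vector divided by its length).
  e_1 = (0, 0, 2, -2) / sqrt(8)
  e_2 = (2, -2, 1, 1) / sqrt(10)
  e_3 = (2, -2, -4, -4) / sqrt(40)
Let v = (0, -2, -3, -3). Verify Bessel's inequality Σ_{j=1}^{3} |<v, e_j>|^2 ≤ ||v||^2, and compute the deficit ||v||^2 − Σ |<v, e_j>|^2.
Σ |<v, e_j>|^2 = 20; ||v||^2 = 22; deficit = 2

Write each e_j = u_j / sqrt(<u_j, u_j>) where u_j is the displayed integer vector. Then <v, e_j> = <v, u_j> / sqrt(<u_j, u_j>), so |<v, e_j>|^2 = <v, u_j>^2 / <u_j, u_j>.
Coefficients: <v, e_1> = 0/sqrt(8), <v, e_2> = -2/sqrt(10), <v, e_3> = 28/sqrt(40).
Square and sum: Σ |<v, e_j>|^2 = 20.
Compute ||v||^2 = v·v = 22.
Deficit = 22 − 20 = 2 ≥ 0, confirming Bessel's inequality. (The deficit equals ||v − Σ <v,e_j> e_j||^2, the squared distance from v to span{e_j}.)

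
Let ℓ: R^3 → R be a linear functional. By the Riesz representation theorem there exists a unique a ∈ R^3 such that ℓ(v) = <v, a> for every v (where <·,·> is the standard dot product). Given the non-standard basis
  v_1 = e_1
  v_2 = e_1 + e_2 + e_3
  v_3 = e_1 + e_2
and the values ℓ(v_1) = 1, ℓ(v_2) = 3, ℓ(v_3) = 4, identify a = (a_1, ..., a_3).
a = (1, 3, -1)

Write a = (a_1, ..., a_3) in the standard basis. For each basis vector v_i, ℓ(v_i) = <v_i, a> is a linear equation in the a_j's. Collect the n equations into a matrix system V a = ℓ, where row i of V is v_i (expressed in the standard basis). Since V is invertible (lower-triangular with 1s on the diagonal, up to permutation), solve by back-substitution:
  V =
[[1, 0, 0],
 [1, 1, 1],
 [1, 1, 0]]
  V a = (1, 3, 4)
Solving gives a = (1, 3, -1).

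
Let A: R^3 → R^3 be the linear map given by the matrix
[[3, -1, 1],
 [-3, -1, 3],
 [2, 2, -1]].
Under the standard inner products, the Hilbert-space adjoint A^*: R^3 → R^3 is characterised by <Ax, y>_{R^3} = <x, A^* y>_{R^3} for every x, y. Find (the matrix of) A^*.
A^* = A^T =
[[3, -3, 2],
 [-1, -1, 2],
 [1, 3, -1]]

For real matrices with standard dot products, the defining identity <Ax, y> = <x, A^* y> gives (Ax)^T y = x^T (A^*) y, i.e. x^T A^T y = x^T (A^*) y. Since this holds for all x, y, we must have A^* = A^T. Therefore
A^* =
[[3, -3, 2],
 [-1, -1, 2],
 [1, 3, -1]].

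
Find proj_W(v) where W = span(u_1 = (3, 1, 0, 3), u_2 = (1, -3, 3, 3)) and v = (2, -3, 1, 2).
proj_W(v) = (515/451, -75/41, 897/451, 1113/451)

Set up U = [u_1 | ... | u_2] ∈ R^(4×2). The projector onto W = col(U) is P = U (U^T U)^(-1) U^T.
Compute U^T U =
  [19, 9]
  [9, 28],
and U^T v = (9, 20).
Solve U^T U · c = U^T v for the coefficients: c = (72/451, 299/451). The projection is proj_W(v) = U c.
Check: (v - proj_W(v)) · u_1 = 0  (should be 0).
Check: (v - proj_W(v)) · u_2 = 0  (should be 0).
Result: proj_W(v) = (515/451, -75/41, 897/451, 1113/451).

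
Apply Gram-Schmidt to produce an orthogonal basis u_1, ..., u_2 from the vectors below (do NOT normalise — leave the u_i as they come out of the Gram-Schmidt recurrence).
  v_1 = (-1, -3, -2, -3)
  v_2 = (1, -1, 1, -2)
Orthogonal basis:
  u_1 = (-1, -3, -2, -3)
  u_2 = (29/23, -5/23, 35/23, -28/23)

Apply the Gram-Schmidt recurrence
  u_1 = v_1
  u_i = v_i − Σ_{j<i} ((v_i · u_j) / (u_j · u_j)) · u_j.

Step by step this gives:
  u_1 = (-1, -3, -2, -3)
  u_2 = (29/23, -5/23, 35/23, -28/23)

Orthogonality check:
  u_2 · u_1 = 0 (should be 0)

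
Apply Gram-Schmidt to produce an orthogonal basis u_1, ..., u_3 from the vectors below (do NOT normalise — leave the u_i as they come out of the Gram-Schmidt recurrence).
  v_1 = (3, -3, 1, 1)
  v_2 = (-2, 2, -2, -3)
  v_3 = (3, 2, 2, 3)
Orthogonal basis:
  u_1 = (3, -3, 1, 1)
  u_2 = (11/20, -11/20, -23/20, -43/20)
  u_3 = (326/131, 329/131, 21/131, -12/131)

Apply the Gram-Schmidt recurrence
  u_1 = v_1
  u_i = v_i − Σ_{j<i} ((v_i · u_j) / (u_j · u_j)) · u_j.

Step by step this gives:
  u_1 = (3, -3, 1, 1)
  u_2 = (11/20, -11/20, -23/20, -43/20)
  u_3 = (326/131, 329/131, 21/131, -12/131)

Orthogonality check:
  u_2 · u_1 = 0 (should be 0)
  u_3 · u_1 = 0 (should be 0)
  u_3 · u_2 = 0 (should be 0)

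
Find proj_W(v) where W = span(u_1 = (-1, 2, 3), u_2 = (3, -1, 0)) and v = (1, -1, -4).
proj_W(v) = (73/115, -241/115, -78/23)

Set up U = [u_1 | ... | u_2] ∈ R^(3×2). The projector onto W = col(U) is P = U (U^T U)^(-1) U^T.
Compute U^T U =
  [14, -5]
  [-5, 10],
and U^T v = (-15, 4).
Solve U^T U · c = U^T v for the coefficients: c = (-26/23, -19/115). The projection is proj_W(v) = U c.
Check: (v - proj_W(v)) · u_1 = 0  (should be 0).
Check: (v - proj_W(v)) · u_2 = 0  (should be 0).
Result: proj_W(v) = (73/115, -241/115, -78/23).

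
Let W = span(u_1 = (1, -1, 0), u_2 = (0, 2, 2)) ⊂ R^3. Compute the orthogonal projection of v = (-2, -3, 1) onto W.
proj_W(v) = (0, -1, -1)

Set up U = [u_1 | ... | u_2] ∈ R^(3×2). The projector onto W = col(U) is P = U (U^T U)^(-1) U^T.
Compute U^T U =
  [2, -2]
  [-2, 8],
and U^T v = (1, -4).
Solve U^T U · c = U^T v for the coefficients: c = (0, -1/2). The projection is proj_W(v) = U c.
Check: (v - proj_W(v)) · u_1 = 0  (should be 0).
Check: (v - proj_W(v)) · u_2 = 0  (should be 0).
Result: proj_W(v) = (0, -1, -1).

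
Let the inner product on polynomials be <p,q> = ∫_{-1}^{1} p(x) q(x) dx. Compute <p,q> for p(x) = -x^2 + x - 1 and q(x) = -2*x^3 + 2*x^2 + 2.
<p,q> = -124/15

Expand the product: p(x)·q(x) = 2*x^5 - 4*x^4 + 4*x^3 - 4*x^2 + 2*x - 2.
∫_{-1}^{1} of each monomial x^k gives [2/(k+1) if k even, 0 if k odd]. Integrating term-by-term (or equivalently evaluating the antiderivative F(x) = x^6/3 - 4*x^5/5 + x^4 - 4*x^3/3 + x^2 - 2*x at the endpoints):
  F(1) − F(−1) = -9/5 − (97/15) = -124/15.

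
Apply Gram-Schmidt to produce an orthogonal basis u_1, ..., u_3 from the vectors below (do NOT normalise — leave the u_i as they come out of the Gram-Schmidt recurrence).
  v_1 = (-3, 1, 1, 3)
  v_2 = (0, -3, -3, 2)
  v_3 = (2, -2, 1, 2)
Orthogonal basis:
  u_1 = (-3, 1, 1, 3)
  u_2 = (0, -3, -3, 2)
  u_3 = (37/20, -219/220, 441/220, 333/220)

Apply the Gram-Schmidt recurrence
  u_1 = v_1
  u_i = v_i − Σ_{j<i} ((v_i · u_j) / (u_j · u_j)) · u_j.

Step by step this gives:
  u_1 = (-3, 1, 1, 3)
  u_2 = (0, -3, -3, 2)
  u_3 = (37/20, -219/220, 441/220, 333/220)

Orthogonality check:
  u_2 · u_1 = 0 (should be 0)
  u_3 · u_1 = 0 (should be 0)
  u_3 · u_2 = 0 (should be 0)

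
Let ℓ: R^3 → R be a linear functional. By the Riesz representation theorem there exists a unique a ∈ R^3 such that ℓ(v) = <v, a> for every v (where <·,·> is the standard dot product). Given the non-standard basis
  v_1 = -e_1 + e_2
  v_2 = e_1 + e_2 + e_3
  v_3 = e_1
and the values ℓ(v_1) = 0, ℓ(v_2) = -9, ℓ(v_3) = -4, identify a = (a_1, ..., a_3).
a = (-4, -4, -1)

Write a = (a_1, ..., a_3) in the standard basis. For each basis vector v_i, ℓ(v_i) = <v_i, a> is a linear equation in the a_j's. Collect the n equations into a matrix system V a = ℓ, where row i of V is v_i (expressed in the standard basis). Since V is invertible (lower-triangular with 1s on the diagonal, up to permutation), solve by back-substitution:
  V =
[[-1, 1, 0],
 [1, 1, 1],
 [1, 0, 0]]
  V a = (0, -9, -4)
Solving gives a = (-4, -4, -1).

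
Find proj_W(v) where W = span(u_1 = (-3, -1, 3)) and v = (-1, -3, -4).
proj_W(v) = (18/19, 6/19, -18/19)

Set up U = [u_1 | ... | u_1] ∈ R^(3×1). The projector onto W = col(U) is P = U (U^T U)^(-1) U^T.
Compute U^T U =
  [19],
and U^T v = (-6).
Solve U^T U · c = U^T v for the coefficients: c = (-6/19). The projection is proj_W(v) = U c.
Check: (v - proj_W(v)) · u_1 = 0  (should be 0).
Result: proj_W(v) = (18/19, 6/19, -18/19).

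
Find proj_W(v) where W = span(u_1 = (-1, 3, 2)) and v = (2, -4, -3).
proj_W(v) = (10/7, -30/7, -20/7)

Set up U = [u_1 | ... | u_1] ∈ R^(3×1). The projector onto W = col(U) is P = U (U^T U)^(-1) U^T.
Compute U^T U =
  [14],
and U^T v = (-20).
Solve U^T U · c = U^T v for the coefficients: c = (-10/7). The projection is proj_W(v) = U c.
Check: (v - proj_W(v)) · u_1 = 0  (should be 0).
Result: proj_W(v) = (10/7, -30/7, -20/7).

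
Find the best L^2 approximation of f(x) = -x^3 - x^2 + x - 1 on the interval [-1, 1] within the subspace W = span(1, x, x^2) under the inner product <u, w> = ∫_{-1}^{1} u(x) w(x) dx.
g(x) = -x^2 + 2*x/5 - 1

The best approximation g ∈ W is the orthogonal projection of f onto W. Writing g = a_0 + a_1 x + a_2 x^2, the coefficients solve the normal equations G · a = b where
  G_{ij} = <φ_i, φ_j> and b_i = <f, φ_i>, with φ_0 = 1, φ_1 = x, φ_2 = x^2.
G =
  [2, 0, 2/3]
  [0, 2/3, 0]
  [2/3, 0, 2/5],
b = (-8/3, 4/15, -16/15).
Solving gives a_0 = -1, a_1 = 2/5, a_2 = -1, so
  g(x) = -x^2 + 2*x/5 - 1.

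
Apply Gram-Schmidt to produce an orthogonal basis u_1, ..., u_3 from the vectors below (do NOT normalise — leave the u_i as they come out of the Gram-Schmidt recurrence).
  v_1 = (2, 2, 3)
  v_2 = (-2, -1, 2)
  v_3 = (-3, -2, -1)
Orthogonal basis:
  u_1 = (2, 2, 3)
  u_2 = (-2, -1, 2)
  u_3 = (-7/51, 10/51, -2/51)

Apply the Gram-Schmidt recurrence
  u_1 = v_1
  u_i = v_i − Σ_{j<i} ((v_i · u_j) / (u_j · u_j)) · u_j.

Step by step this gives:
  u_1 = (2, 2, 3)
  u_2 = (-2, -1, 2)
  u_3 = (-7/51, 10/51, -2/51)

Orthogonality check:
  u_2 · u_1 = 0 (should be 0)
  u_3 · u_1 = 0 (should be 0)
  u_3 · u_2 = 0 (should be 0)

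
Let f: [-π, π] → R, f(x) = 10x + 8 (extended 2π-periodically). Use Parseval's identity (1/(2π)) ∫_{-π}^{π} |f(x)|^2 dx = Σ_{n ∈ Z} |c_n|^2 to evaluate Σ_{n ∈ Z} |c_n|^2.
Σ |c_n|^2 = 100π^2/3 + 64

Expand and integrate term by term over [-π, π]:
  ∫ (10x)^2 dx = 100·(2π^3/3); ∫ 2·10·(8)·x dx = 0 (odd integrand); ∫ 8^2 dx = 64·2π.
So (1/(2π)) ∫_{-π}^{π} (10x + 8)^2 dx = 100π^2/3 + 64 = 100π^2/3 + 64.
Parseval ⇒ Σ |c_n|^2 = 100π^2/3 + 64.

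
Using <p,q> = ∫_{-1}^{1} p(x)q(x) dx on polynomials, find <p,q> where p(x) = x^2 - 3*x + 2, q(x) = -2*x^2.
<p,q> = -52/15

Expand the product: p(x)·q(x) = -2*x^4 + 6*x^3 - 4*x^2.
∫_{-1}^{1} of each monomial x^k gives [2/(k+1) if k even, 0 if k odd]. Integrating term-by-term (or equivalently evaluating the antiderivative F(x) = -2*x^5/5 + 3*x^4/2 - 4*x^3/3 at the endpoints):
  F(1) − F(−1) = -7/30 − (97/30) = -52/15.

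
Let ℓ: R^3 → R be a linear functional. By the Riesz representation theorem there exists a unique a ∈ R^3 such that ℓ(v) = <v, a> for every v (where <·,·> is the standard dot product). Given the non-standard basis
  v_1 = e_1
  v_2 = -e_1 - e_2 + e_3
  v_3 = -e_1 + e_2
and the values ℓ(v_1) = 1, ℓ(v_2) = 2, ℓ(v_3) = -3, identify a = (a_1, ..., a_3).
a = (1, -2, 1)

Write a = (a_1, ..., a_3) in the standard basis. For each basis vector v_i, ℓ(v_i) = <v_i, a> is a linear equation in the a_j's. Collect the n equations into a matrix system V a = ℓ, where row i of V is v_i (expressed in the standard basis). Since V is invertible (lower-triangular with 1s on the diagonal, up to permutation), solve by back-substitution:
  V =
[[1, 0, 0],
 [-1, -1, 1],
 [-1, 1, 0]]
  V a = (1, 2, -3)
Solving gives a = (1, -2, 1).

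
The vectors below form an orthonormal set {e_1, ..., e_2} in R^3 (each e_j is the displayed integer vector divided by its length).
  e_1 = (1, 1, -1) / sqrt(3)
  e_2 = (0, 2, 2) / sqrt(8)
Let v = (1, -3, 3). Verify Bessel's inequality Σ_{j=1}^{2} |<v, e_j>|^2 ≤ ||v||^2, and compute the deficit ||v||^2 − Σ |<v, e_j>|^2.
Σ |<v, e_j>|^2 = 25/3; ||v||^2 = 19; deficit = 32/3

Write each e_j = u_j / sqrt(<u_j, u_j>) where u_j is the displayed integer vector. Then <v, e_j> = <v, u_j> / sqrt(<u_j, u_j>), so |<v, e_j>|^2 = <v, u_j>^2 / <u_j, u_j>.
Coefficients: <v, e_1> = -5/sqrt(3), <v, e_2> = 0/sqrt(8).
Square and sum: Σ |<v, e_j>|^2 = 25/3.
Compute ||v||^2 = v·v = 19.
Deficit = 19 − 25/3 = 32/3 ≥ 0, confirming Bessel's inequality. (The deficit equals ||v − Σ <v,e_j> e_j||^2, the squared distance from v to span{e_j}.)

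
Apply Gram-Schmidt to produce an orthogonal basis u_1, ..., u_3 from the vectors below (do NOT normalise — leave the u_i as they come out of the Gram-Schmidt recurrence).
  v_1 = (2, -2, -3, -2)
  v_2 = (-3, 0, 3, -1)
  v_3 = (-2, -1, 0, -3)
Orthogonal basis:
  u_1 = (2, -2, -3, -2)
  u_2 = (-37/21, -26/21, 8/7, -47/21)
  u_3 = (-123/230, 78/115, -72/115, -63/230)

Apply the Gram-Schmidt recurrence
  u_1 = v_1
  u_i = v_i − Σ_{j<i} ((v_i · u_j) / (u_j · u_j)) · u_j.

Step by step this gives:
  u_1 = (2, -2, -3, -2)
  u_2 = (-37/21, -26/21, 8/7, -47/21)
  u_3 = (-123/230, 78/115, -72/115, -63/230)

Orthogonality check:
  u_2 · u_1 = 0 (should be 0)
  u_3 · u_1 = 0 (should be 0)
  u_3 · u_2 = 0 (should be 0)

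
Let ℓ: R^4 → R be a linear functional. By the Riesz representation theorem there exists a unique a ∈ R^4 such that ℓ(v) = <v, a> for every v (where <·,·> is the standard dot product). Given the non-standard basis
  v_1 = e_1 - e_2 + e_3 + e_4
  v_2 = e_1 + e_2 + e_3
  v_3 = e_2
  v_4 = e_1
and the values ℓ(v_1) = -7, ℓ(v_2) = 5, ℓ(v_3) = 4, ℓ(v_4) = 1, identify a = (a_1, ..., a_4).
a = (1, 4, 0, -4)

Write a = (a_1, ..., a_4) in the standard basis. For each basis vector v_i, ℓ(v_i) = <v_i, a> is a linear equation in the a_j's. Collect the n equations into a matrix system V a = ℓ, where row i of V is v_i (expressed in the standard basis). Since V is invertible (lower-triangular with 1s on the diagonal, up to permutation), solve by back-substitution:
  V =
[[1, -1, 1, 1],
 [1, 1, 1, 0],
 [0, 1, 0, 0],
 [1, 0, 0, 0]]
  V a = (-7, 5, 4, 1)
Solving gives a = (1, 4, 0, -4).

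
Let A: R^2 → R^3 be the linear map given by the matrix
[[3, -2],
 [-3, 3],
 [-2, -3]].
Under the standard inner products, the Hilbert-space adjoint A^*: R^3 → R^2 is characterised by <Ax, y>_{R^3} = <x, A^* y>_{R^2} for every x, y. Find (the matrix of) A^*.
A^* = A^T =
[[3, -3, -2],
 [-2, 3, -3]]

For real matrices with standard dot products, the defining identity <Ax, y> = <x, A^* y> gives (Ax)^T y = x^T (A^*) y, i.e. x^T A^T y = x^T (A^*) y. Since this holds for all x, y, we must have A^* = A^T. Therefore
A^* =
[[3, -3, -2],
 [-2, 3, -3]].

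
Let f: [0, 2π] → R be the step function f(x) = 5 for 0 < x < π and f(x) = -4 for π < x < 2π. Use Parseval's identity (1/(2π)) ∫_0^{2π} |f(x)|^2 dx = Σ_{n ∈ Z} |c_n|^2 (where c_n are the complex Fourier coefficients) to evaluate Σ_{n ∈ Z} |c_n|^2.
Σ |c_n|^2 = 41/2

Parseval equates the L^2 energy of f (normalised by 1/(2π)) with the ℓ^2 sum of its Fourier coefficients: (1/(2π)) ∫_0^{2π} |f|^2 = Σ |c_n|^2.
Compute the left side: (1/(2π)) [∫_0^π 5^2 dx + ∫_π^{2π} (-4)^2 dx] = (1/(2π)) · (25π + 16π) = (25 + 16)/2 = 41/2.
So Σ_{n ∈ Z} |c_n|^2 = 41/2.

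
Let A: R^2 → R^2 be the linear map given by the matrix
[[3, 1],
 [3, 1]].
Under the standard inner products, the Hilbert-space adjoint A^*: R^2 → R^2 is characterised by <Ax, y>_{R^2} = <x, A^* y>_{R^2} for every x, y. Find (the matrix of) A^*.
A^* = A^T =
[[3, 3],
 [1, 1]]

For real matrices with standard dot products, the defining identity <Ax, y> = <x, A^* y> gives (Ax)^T y = x^T (A^*) y, i.e. x^T A^T y = x^T (A^*) y. Since this holds for all x, y, we must have A^* = A^T. Therefore
A^* =
[[3, 3],
 [1, 1]].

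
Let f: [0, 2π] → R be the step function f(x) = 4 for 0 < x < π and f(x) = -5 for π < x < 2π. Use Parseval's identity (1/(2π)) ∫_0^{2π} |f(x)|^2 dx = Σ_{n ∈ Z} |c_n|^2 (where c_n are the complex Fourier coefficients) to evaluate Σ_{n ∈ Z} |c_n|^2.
Σ |c_n|^2 = 41/2

Parseval equates the L^2 energy of f (normalised by 1/(2π)) with the ℓ^2 sum of its Fourier coefficients: (1/(2π)) ∫_0^{2π} |f|^2 = Σ |c_n|^2.
Compute the left side: (1/(2π)) [∫_0^π 4^2 dx + ∫_π^{2π} (-5)^2 dx] = (1/(2π)) · (16π + 25π) = (16 + 25)/2 = 41/2.
So Σ_{n ∈ Z} |c_n|^2 = 41/2.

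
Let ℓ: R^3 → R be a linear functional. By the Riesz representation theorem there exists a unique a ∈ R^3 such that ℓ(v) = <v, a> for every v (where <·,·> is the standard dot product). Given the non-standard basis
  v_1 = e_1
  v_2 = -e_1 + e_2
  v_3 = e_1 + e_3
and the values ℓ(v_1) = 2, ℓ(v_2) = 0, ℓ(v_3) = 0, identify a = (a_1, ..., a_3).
a = (2, 2, -2)

Write a = (a_1, ..., a_3) in the standard basis. For each basis vector v_i, ℓ(v_i) = <v_i, a> is a linear equation in the a_j's. Collect the n equations into a matrix system V a = ℓ, where row i of V is v_i (expressed in the standard basis). Since V is invertible (lower-triangular with 1s on the diagonal, up to permutation), solve by back-substitution:
  V =
[[1, 0, 0],
 [-1, 1, 0],
 [1, 0, 1]]
  V a = (2, 0, 0)
Solving gives a = (2, 2, -2).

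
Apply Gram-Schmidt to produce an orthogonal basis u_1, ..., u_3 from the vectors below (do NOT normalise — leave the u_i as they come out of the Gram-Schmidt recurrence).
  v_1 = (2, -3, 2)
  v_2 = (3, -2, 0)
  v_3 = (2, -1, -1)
Orthogonal basis:
  u_1 = (2, -3, 2)
  u_2 = (27/17, 2/17, -24/17)
  u_3 = (-12/77, -18/77, -15/77)

Apply the Gram-Schmidt recurrence
  u_1 = v_1
  u_i = v_i − Σ_{j<i} ((v_i · u_j) / (u_j · u_j)) · u_j.

Step by step this gives:
  u_1 = (2, -3, 2)
  u_2 = (27/17, 2/17, -24/17)
  u_3 = (-12/77, -18/77, -15/77)

Orthogonality check:
  u_2 · u_1 = 0 (should be 0)
  u_3 · u_1 = 0 (should be 0)
  u_3 · u_2 = 0 (should be 0)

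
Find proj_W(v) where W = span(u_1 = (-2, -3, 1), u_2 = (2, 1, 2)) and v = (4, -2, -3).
proj_W(v) = (40/101, 110/101, -95/101)

Set up U = [u_1 | ... | u_2] ∈ R^(3×2). The projector onto W = col(U) is P = U (U^T U)^(-1) U^T.
Compute U^T U =
  [14, -5]
  [-5, 9],
and U^T v = (-5, 0).
Solve U^T U · c = U^T v for the coefficients: c = (-45/101, -25/101). The projection is proj_W(v) = U c.
Check: (v - proj_W(v)) · u_1 = 0  (should be 0).
Check: (v - proj_W(v)) · u_2 = 0  (should be 0).
Result: proj_W(v) = (40/101, 110/101, -95/101).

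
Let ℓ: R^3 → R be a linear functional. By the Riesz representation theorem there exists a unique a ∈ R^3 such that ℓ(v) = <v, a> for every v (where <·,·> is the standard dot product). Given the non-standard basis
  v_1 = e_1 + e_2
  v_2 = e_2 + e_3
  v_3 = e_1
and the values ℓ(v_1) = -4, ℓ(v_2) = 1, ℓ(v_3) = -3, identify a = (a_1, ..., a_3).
a = (-3, -1, 2)

Write a = (a_1, ..., a_3) in the standard basis. For each basis vector v_i, ℓ(v_i) = <v_i, a> is a linear equation in the a_j's. Collect the n equations into a matrix system V a = ℓ, where row i of V is v_i (expressed in the standard basis). Since V is invertible (lower-triangular with 1s on the diagonal, up to permutation), solve by back-substitution:
  V =
[[1, 1, 0],
 [0, 1, 1],
 [1, 0, 0]]
  V a = (-4, 1, -3)
Solving gives a = (-3, -1, 2).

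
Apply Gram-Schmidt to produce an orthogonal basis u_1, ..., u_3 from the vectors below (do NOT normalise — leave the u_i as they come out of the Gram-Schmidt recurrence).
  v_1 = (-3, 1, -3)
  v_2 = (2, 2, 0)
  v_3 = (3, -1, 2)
Orthogonal basis:
  u_1 = (-3, 1, -3)
  u_2 = (26/19, 42/19, -12/19)
  u_3 = (6/17, -6/17, -8/17)

Apply the Gram-Schmidt recurrence
  u_1 = v_1
  u_i = v_i − Σ_{j<i} ((v_i · u_j) / (u_j · u_j)) · u_j.

Step by step this gives:
  u_1 = (-3, 1, -3)
  u_2 = (26/19, 42/19, -12/19)
  u_3 = (6/17, -6/17, -8/17)

Orthogonality check:
  u_2 · u_1 = 0 (should be 0)
  u_3 · u_1 = 0 (should be 0)
  u_3 · u_2 = 0 (should be 0)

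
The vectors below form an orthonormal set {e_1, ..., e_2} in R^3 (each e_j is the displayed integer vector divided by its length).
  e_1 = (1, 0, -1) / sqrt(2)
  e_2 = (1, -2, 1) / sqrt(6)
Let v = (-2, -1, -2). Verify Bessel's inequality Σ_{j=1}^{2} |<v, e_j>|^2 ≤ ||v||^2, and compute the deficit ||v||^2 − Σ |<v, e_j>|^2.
Σ |<v, e_j>|^2 = 2/3; ||v||^2 = 9; deficit = 25/3

Write each e_j = u_j / sqrt(<u_j, u_j>) where u_j is the displayed integer vector. Then <v, e_j> = <v, u_j> / sqrt(<u_j, u_j>), so |<v, e_j>|^2 = <v, u_j>^2 / <u_j, u_j>.
Coefficients: <v, e_1> = 0/sqrt(2), <v, e_2> = -2/sqrt(6).
Square and sum: Σ |<v, e_j>|^2 = 2/3.
Compute ||v||^2 = v·v = 9.
Deficit = 9 − 2/3 = 25/3 ≥ 0, confirming Bessel's inequality. (The deficit equals ||v − Σ <v,e_j> e_j||^2, the squared distance from v to span{e_j}.)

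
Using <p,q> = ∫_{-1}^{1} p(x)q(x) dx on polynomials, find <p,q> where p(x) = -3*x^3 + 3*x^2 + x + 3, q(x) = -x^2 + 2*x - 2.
<p,q> = -304/15

Expand the product: p(x)·q(x) = 3*x^5 - 9*x^4 + 11*x^3 - 7*x^2 + 4*x - 6.
∫_{-1}^{1} of each monomial x^k gives [2/(k+1) if k even, 0 if k odd]. Integrating term-by-term (or equivalently evaluating the antiderivative F(x) = x^6/2 - 9*x^5/5 + 11*x^4/4 - 7*x^3/3 + 2*x^2 - 6*x at the endpoints):
  F(1) − F(−1) = -293/60 − (923/60) = -304/15.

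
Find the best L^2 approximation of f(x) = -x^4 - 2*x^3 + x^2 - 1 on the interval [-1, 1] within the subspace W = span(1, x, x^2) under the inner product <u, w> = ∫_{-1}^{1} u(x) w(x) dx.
g(x) = x^2/7 - 6*x/5 - 32/35

The best approximation g ∈ W is the orthogonal projection of f onto W. Writing g = a_0 + a_1 x + a_2 x^2, the coefficients solve the normal equations G · a = b where
  G_{ij} = <φ_i, φ_j> and b_i = <f, φ_i>, with φ_0 = 1, φ_1 = x, φ_2 = x^2.
G =
  [2, 0, 2/3]
  [0, 2/3, 0]
  [2/3, 0, 2/5],
b = (-26/15, -4/5, -58/105).
Solving gives a_0 = -32/35, a_1 = -6/5, a_2 = 1/7, so
  g(x) = x^2/7 - 6*x/5 - 32/35.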